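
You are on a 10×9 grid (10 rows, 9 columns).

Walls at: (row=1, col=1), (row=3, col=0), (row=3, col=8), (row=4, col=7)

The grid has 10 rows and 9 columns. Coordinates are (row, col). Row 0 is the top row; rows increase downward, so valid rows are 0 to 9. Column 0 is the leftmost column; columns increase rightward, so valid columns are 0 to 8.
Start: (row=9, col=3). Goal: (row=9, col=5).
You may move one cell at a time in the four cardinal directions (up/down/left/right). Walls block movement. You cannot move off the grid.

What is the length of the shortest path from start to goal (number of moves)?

BFS from (row=9, col=3) until reaching (row=9, col=5):
  Distance 0: (row=9, col=3)
  Distance 1: (row=8, col=3), (row=9, col=2), (row=9, col=4)
  Distance 2: (row=7, col=3), (row=8, col=2), (row=8, col=4), (row=9, col=1), (row=9, col=5)  <- goal reached here
One shortest path (2 moves): (row=9, col=3) -> (row=9, col=4) -> (row=9, col=5)

Answer: Shortest path length: 2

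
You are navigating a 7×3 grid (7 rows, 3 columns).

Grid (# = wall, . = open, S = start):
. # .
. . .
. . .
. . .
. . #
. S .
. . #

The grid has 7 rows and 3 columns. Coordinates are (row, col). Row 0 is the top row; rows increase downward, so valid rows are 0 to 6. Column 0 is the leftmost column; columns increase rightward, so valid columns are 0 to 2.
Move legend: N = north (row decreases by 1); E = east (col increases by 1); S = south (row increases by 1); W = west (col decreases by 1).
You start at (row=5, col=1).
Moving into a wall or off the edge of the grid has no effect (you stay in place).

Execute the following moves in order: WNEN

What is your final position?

Start: (row=5, col=1)
  W (west): (row=5, col=1) -> (row=5, col=0)
  N (north): (row=5, col=0) -> (row=4, col=0)
  E (east): (row=4, col=0) -> (row=4, col=1)
  N (north): (row=4, col=1) -> (row=3, col=1)
Final: (row=3, col=1)

Answer: Final position: (row=3, col=1)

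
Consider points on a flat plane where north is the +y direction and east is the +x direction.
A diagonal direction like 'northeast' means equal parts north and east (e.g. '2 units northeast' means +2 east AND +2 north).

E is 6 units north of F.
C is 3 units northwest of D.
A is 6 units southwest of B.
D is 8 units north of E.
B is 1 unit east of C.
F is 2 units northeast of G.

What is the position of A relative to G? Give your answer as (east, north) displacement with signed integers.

Answer: A is at (east=-6, north=13) relative to G.

Derivation:
Place G at the origin (east=0, north=0).
  F is 2 units northeast of G: delta (east=+2, north=+2); F at (east=2, north=2).
  E is 6 units north of F: delta (east=+0, north=+6); E at (east=2, north=8).
  D is 8 units north of E: delta (east=+0, north=+8); D at (east=2, north=16).
  C is 3 units northwest of D: delta (east=-3, north=+3); C at (east=-1, north=19).
  B is 1 unit east of C: delta (east=+1, north=+0); B at (east=0, north=19).
  A is 6 units southwest of B: delta (east=-6, north=-6); A at (east=-6, north=13).
Therefore A relative to G: (east=-6, north=13).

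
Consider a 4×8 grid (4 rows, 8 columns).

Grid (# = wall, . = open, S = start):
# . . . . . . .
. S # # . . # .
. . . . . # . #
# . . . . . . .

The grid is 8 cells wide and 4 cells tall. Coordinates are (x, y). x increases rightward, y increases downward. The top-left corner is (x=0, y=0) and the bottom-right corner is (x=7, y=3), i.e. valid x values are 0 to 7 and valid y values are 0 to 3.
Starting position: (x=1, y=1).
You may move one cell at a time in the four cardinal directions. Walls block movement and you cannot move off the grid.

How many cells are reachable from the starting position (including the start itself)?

BFS flood-fill from (x=1, y=1):
  Distance 0: (x=1, y=1)
  Distance 1: (x=1, y=0), (x=0, y=1), (x=1, y=2)
  Distance 2: (x=2, y=0), (x=0, y=2), (x=2, y=2), (x=1, y=3)
  Distance 3: (x=3, y=0), (x=3, y=2), (x=2, y=3)
  Distance 4: (x=4, y=0), (x=4, y=2), (x=3, y=3)
  Distance 5: (x=5, y=0), (x=4, y=1), (x=4, y=3)
  Distance 6: (x=6, y=0), (x=5, y=1), (x=5, y=3)
  Distance 7: (x=7, y=0), (x=6, y=3)
  Distance 8: (x=7, y=1), (x=6, y=2), (x=7, y=3)
Total reachable: 25 (grid has 25 open cells total)

Answer: Reachable cells: 25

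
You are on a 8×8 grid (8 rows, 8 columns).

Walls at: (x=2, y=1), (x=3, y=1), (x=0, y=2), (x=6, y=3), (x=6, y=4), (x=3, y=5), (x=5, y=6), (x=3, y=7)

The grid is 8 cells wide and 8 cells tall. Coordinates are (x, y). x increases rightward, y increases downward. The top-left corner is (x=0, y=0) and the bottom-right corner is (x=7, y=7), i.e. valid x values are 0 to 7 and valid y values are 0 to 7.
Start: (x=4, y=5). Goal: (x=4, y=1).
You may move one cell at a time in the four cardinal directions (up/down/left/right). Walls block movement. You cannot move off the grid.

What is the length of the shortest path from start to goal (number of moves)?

BFS from (x=4, y=5) until reaching (x=4, y=1):
  Distance 0: (x=4, y=5)
  Distance 1: (x=4, y=4), (x=5, y=5), (x=4, y=6)
  Distance 2: (x=4, y=3), (x=3, y=4), (x=5, y=4), (x=6, y=5), (x=3, y=6), (x=4, y=7)
  Distance 3: (x=4, y=2), (x=3, y=3), (x=5, y=3), (x=2, y=4), (x=7, y=5), (x=2, y=6), (x=6, y=6), (x=5, y=7)
  Distance 4: (x=4, y=1), (x=3, y=2), (x=5, y=2), (x=2, y=3), (x=1, y=4), (x=7, y=4), (x=2, y=5), (x=1, y=6), (x=7, y=6), (x=2, y=7), (x=6, y=7)  <- goal reached here
One shortest path (4 moves): (x=4, y=5) -> (x=4, y=4) -> (x=4, y=3) -> (x=4, y=2) -> (x=4, y=1)

Answer: Shortest path length: 4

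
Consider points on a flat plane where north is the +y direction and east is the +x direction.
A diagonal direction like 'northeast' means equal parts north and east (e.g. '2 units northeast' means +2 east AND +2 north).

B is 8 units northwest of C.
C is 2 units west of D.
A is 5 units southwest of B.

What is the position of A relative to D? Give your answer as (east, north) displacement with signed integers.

Answer: A is at (east=-15, north=3) relative to D.

Derivation:
Place D at the origin (east=0, north=0).
  C is 2 units west of D: delta (east=-2, north=+0); C at (east=-2, north=0).
  B is 8 units northwest of C: delta (east=-8, north=+8); B at (east=-10, north=8).
  A is 5 units southwest of B: delta (east=-5, north=-5); A at (east=-15, north=3).
Therefore A relative to D: (east=-15, north=3).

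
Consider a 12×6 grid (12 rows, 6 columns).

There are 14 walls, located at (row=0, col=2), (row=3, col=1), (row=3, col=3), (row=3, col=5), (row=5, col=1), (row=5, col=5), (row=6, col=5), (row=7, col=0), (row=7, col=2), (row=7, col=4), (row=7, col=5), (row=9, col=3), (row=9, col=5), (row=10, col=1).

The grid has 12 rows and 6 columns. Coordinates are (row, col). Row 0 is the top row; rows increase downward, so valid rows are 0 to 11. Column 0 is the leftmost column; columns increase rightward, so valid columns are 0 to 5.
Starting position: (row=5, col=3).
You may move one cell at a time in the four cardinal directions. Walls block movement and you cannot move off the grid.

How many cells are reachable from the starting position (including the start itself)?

BFS flood-fill from (row=5, col=3):
  Distance 0: (row=5, col=3)
  Distance 1: (row=4, col=3), (row=5, col=2), (row=5, col=4), (row=6, col=3)
  Distance 2: (row=4, col=2), (row=4, col=4), (row=6, col=2), (row=6, col=4), (row=7, col=3)
  Distance 3: (row=3, col=2), (row=3, col=4), (row=4, col=1), (row=4, col=5), (row=6, col=1), (row=8, col=3)
  Distance 4: (row=2, col=2), (row=2, col=4), (row=4, col=0), (row=6, col=0), (row=7, col=1), (row=8, col=2), (row=8, col=4)
  Distance 5: (row=1, col=2), (row=1, col=4), (row=2, col=1), (row=2, col=3), (row=2, col=5), (row=3, col=0), (row=5, col=0), (row=8, col=1), (row=8, col=5), (row=9, col=2), (row=9, col=4)
  Distance 6: (row=0, col=4), (row=1, col=1), (row=1, col=3), (row=1, col=5), (row=2, col=0), (row=8, col=0), (row=9, col=1), (row=10, col=2), (row=10, col=4)
  Distance 7: (row=0, col=1), (row=0, col=3), (row=0, col=5), (row=1, col=0), (row=9, col=0), (row=10, col=3), (row=10, col=5), (row=11, col=2), (row=11, col=4)
  Distance 8: (row=0, col=0), (row=10, col=0), (row=11, col=1), (row=11, col=3), (row=11, col=5)
  Distance 9: (row=11, col=0)
Total reachable: 58 (grid has 58 open cells total)

Answer: Reachable cells: 58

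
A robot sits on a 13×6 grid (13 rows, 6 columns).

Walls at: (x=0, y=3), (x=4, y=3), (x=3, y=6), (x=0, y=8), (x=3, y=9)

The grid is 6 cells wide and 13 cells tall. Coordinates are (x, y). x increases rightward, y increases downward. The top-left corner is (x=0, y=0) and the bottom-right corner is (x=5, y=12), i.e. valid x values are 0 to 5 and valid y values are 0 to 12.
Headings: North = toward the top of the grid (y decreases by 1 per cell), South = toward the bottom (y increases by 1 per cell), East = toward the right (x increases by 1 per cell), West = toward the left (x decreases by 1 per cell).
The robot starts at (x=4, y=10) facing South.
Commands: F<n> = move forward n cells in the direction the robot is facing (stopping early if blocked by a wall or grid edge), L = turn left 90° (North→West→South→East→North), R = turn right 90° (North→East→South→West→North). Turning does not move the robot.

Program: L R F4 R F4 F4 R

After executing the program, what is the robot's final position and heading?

Answer: Final position: (x=0, y=12), facing North

Derivation:
Start: (x=4, y=10), facing South
  L: turn left, now facing East
  R: turn right, now facing South
  F4: move forward 2/4 (blocked), now at (x=4, y=12)
  R: turn right, now facing West
  F4: move forward 4, now at (x=0, y=12)
  F4: move forward 0/4 (blocked), now at (x=0, y=12)
  R: turn right, now facing North
Final: (x=0, y=12), facing North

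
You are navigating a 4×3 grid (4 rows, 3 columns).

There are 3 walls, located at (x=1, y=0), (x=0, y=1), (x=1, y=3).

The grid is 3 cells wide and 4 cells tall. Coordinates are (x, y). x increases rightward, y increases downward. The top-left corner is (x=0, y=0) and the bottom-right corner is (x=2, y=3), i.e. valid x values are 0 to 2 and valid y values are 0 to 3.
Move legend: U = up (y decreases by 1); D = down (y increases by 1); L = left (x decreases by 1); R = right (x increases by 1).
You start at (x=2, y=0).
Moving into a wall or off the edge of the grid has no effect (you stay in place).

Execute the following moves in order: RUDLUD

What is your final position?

Answer: Final position: (x=1, y=2)

Derivation:
Start: (x=2, y=0)
  R (right): blocked, stay at (x=2, y=0)
  U (up): blocked, stay at (x=2, y=0)
  D (down): (x=2, y=0) -> (x=2, y=1)
  L (left): (x=2, y=1) -> (x=1, y=1)
  U (up): blocked, stay at (x=1, y=1)
  D (down): (x=1, y=1) -> (x=1, y=2)
Final: (x=1, y=2)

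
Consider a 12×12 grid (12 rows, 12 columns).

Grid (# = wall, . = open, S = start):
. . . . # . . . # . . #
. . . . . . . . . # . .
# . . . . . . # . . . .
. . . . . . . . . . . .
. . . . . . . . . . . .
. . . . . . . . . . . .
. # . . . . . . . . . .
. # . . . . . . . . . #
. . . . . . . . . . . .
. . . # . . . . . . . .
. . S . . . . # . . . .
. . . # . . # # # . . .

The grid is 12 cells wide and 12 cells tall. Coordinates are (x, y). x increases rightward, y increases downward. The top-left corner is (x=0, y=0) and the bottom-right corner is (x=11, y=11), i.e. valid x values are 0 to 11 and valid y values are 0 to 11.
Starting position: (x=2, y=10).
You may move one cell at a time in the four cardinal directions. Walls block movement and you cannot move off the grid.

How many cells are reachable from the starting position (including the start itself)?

Answer: Reachable cells: 129

Derivation:
BFS flood-fill from (x=2, y=10):
  Distance 0: (x=2, y=10)
  Distance 1: (x=2, y=9), (x=1, y=10), (x=3, y=10), (x=2, y=11)
  Distance 2: (x=2, y=8), (x=1, y=9), (x=0, y=10), (x=4, y=10), (x=1, y=11)
  Distance 3: (x=2, y=7), (x=1, y=8), (x=3, y=8), (x=0, y=9), (x=4, y=9), (x=5, y=10), (x=0, y=11), (x=4, y=11)
  Distance 4: (x=2, y=6), (x=3, y=7), (x=0, y=8), (x=4, y=8), (x=5, y=9), (x=6, y=10), (x=5, y=11)
  Distance 5: (x=2, y=5), (x=3, y=6), (x=0, y=7), (x=4, y=7), (x=5, y=8), (x=6, y=9)
  Distance 6: (x=2, y=4), (x=1, y=5), (x=3, y=5), (x=0, y=6), (x=4, y=6), (x=5, y=7), (x=6, y=8), (x=7, y=9)
  Distance 7: (x=2, y=3), (x=1, y=4), (x=3, y=4), (x=0, y=5), (x=4, y=5), (x=5, y=6), (x=6, y=7), (x=7, y=8), (x=8, y=9)
  Distance 8: (x=2, y=2), (x=1, y=3), (x=3, y=3), (x=0, y=4), (x=4, y=4), (x=5, y=5), (x=6, y=6), (x=7, y=7), (x=8, y=8), (x=9, y=9), (x=8, y=10)
  Distance 9: (x=2, y=1), (x=1, y=2), (x=3, y=2), (x=0, y=3), (x=4, y=3), (x=5, y=4), (x=6, y=5), (x=7, y=6), (x=8, y=7), (x=9, y=8), (x=10, y=9), (x=9, y=10)
  Distance 10: (x=2, y=0), (x=1, y=1), (x=3, y=1), (x=4, y=2), (x=5, y=3), (x=6, y=4), (x=7, y=5), (x=8, y=6), (x=9, y=7), (x=10, y=8), (x=11, y=9), (x=10, y=10), (x=9, y=11)
  Distance 11: (x=1, y=0), (x=3, y=0), (x=0, y=1), (x=4, y=1), (x=5, y=2), (x=6, y=3), (x=7, y=4), (x=8, y=5), (x=9, y=6), (x=10, y=7), (x=11, y=8), (x=11, y=10), (x=10, y=11)
  Distance 12: (x=0, y=0), (x=5, y=1), (x=6, y=2), (x=7, y=3), (x=8, y=4), (x=9, y=5), (x=10, y=6), (x=11, y=11)
  Distance 13: (x=5, y=0), (x=6, y=1), (x=8, y=3), (x=9, y=4), (x=10, y=5), (x=11, y=6)
  Distance 14: (x=6, y=0), (x=7, y=1), (x=8, y=2), (x=9, y=3), (x=10, y=4), (x=11, y=5)
  Distance 15: (x=7, y=0), (x=8, y=1), (x=9, y=2), (x=10, y=3), (x=11, y=4)
  Distance 16: (x=10, y=2), (x=11, y=3)
  Distance 17: (x=10, y=1), (x=11, y=2)
  Distance 18: (x=10, y=0), (x=11, y=1)
  Distance 19: (x=9, y=0)
Total reachable: 129 (grid has 129 open cells total)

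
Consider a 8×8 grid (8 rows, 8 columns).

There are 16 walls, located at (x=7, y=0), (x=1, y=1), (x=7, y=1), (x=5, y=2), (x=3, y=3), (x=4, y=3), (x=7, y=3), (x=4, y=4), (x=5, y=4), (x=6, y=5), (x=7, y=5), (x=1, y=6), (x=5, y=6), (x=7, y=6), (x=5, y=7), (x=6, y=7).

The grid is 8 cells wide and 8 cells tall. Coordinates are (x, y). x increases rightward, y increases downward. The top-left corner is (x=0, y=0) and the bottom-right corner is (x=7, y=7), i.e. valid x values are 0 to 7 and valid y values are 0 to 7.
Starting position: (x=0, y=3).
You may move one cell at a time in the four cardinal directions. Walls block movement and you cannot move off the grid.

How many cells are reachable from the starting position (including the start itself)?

BFS flood-fill from (x=0, y=3):
  Distance 0: (x=0, y=3)
  Distance 1: (x=0, y=2), (x=1, y=3), (x=0, y=4)
  Distance 2: (x=0, y=1), (x=1, y=2), (x=2, y=3), (x=1, y=4), (x=0, y=5)
  Distance 3: (x=0, y=0), (x=2, y=2), (x=2, y=4), (x=1, y=5), (x=0, y=6)
  Distance 4: (x=1, y=0), (x=2, y=1), (x=3, y=2), (x=3, y=4), (x=2, y=5), (x=0, y=7)
  Distance 5: (x=2, y=0), (x=3, y=1), (x=4, y=2), (x=3, y=5), (x=2, y=6), (x=1, y=7)
  Distance 6: (x=3, y=0), (x=4, y=1), (x=4, y=5), (x=3, y=6), (x=2, y=7)
  Distance 7: (x=4, y=0), (x=5, y=1), (x=5, y=5), (x=4, y=6), (x=3, y=7)
  Distance 8: (x=5, y=0), (x=6, y=1), (x=4, y=7)
  Distance 9: (x=6, y=0), (x=6, y=2)
  Distance 10: (x=7, y=2), (x=6, y=3)
  Distance 11: (x=5, y=3), (x=6, y=4)
  Distance 12: (x=7, y=4)
Total reachable: 46 (grid has 48 open cells total)

Answer: Reachable cells: 46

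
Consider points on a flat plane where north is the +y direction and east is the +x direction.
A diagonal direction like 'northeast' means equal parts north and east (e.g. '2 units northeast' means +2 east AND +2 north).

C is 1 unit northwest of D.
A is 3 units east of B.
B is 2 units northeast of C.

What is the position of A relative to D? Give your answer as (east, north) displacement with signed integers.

Answer: A is at (east=4, north=3) relative to D.

Derivation:
Place D at the origin (east=0, north=0).
  C is 1 unit northwest of D: delta (east=-1, north=+1); C at (east=-1, north=1).
  B is 2 units northeast of C: delta (east=+2, north=+2); B at (east=1, north=3).
  A is 3 units east of B: delta (east=+3, north=+0); A at (east=4, north=3).
Therefore A relative to D: (east=4, north=3).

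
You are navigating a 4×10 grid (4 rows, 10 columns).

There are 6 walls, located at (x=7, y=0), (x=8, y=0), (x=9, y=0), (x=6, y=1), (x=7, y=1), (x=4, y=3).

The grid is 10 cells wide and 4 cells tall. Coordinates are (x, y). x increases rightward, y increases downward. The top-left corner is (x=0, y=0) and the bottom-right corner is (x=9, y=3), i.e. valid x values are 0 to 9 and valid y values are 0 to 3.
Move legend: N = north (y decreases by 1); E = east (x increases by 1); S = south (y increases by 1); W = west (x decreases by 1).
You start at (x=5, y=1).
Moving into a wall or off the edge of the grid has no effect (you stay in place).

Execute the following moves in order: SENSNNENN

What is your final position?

Start: (x=5, y=1)
  S (south): (x=5, y=1) -> (x=5, y=2)
  E (east): (x=5, y=2) -> (x=6, y=2)
  N (north): blocked, stay at (x=6, y=2)
  S (south): (x=6, y=2) -> (x=6, y=3)
  N (north): (x=6, y=3) -> (x=6, y=2)
  N (north): blocked, stay at (x=6, y=2)
  E (east): (x=6, y=2) -> (x=7, y=2)
  N (north): blocked, stay at (x=7, y=2)
  N (north): blocked, stay at (x=7, y=2)
Final: (x=7, y=2)

Answer: Final position: (x=7, y=2)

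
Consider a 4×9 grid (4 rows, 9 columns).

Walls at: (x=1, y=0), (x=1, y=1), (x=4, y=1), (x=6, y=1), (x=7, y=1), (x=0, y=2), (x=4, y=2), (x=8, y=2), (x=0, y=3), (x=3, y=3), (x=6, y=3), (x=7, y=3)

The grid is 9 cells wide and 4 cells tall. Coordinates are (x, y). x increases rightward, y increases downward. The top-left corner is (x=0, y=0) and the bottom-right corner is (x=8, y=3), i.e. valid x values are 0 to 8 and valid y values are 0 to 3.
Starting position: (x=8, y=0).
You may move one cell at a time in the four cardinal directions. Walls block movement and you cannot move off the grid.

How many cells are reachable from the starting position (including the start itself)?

Answer: Reachable cells: 21

Derivation:
BFS flood-fill from (x=8, y=0):
  Distance 0: (x=8, y=0)
  Distance 1: (x=7, y=0), (x=8, y=1)
  Distance 2: (x=6, y=0)
  Distance 3: (x=5, y=0)
  Distance 4: (x=4, y=0), (x=5, y=1)
  Distance 5: (x=3, y=0), (x=5, y=2)
  Distance 6: (x=2, y=0), (x=3, y=1), (x=6, y=2), (x=5, y=3)
  Distance 7: (x=2, y=1), (x=3, y=2), (x=7, y=2), (x=4, y=3)
  Distance 8: (x=2, y=2)
  Distance 9: (x=1, y=2), (x=2, y=3)
  Distance 10: (x=1, y=3)
Total reachable: 21 (grid has 24 open cells total)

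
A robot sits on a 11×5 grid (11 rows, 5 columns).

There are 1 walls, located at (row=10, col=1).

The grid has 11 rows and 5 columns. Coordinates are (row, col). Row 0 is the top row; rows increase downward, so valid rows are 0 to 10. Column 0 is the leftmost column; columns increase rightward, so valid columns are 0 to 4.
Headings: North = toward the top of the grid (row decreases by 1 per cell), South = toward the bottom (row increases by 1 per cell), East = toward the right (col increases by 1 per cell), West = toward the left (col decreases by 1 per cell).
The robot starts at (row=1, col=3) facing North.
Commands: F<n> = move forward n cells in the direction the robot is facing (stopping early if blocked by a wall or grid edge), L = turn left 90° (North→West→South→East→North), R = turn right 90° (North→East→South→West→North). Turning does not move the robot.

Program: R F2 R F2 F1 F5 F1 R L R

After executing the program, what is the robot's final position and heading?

Start: (row=1, col=3), facing North
  R: turn right, now facing East
  F2: move forward 1/2 (blocked), now at (row=1, col=4)
  R: turn right, now facing South
  F2: move forward 2, now at (row=3, col=4)
  F1: move forward 1, now at (row=4, col=4)
  F5: move forward 5, now at (row=9, col=4)
  F1: move forward 1, now at (row=10, col=4)
  R: turn right, now facing West
  L: turn left, now facing South
  R: turn right, now facing West
Final: (row=10, col=4), facing West

Answer: Final position: (row=10, col=4), facing West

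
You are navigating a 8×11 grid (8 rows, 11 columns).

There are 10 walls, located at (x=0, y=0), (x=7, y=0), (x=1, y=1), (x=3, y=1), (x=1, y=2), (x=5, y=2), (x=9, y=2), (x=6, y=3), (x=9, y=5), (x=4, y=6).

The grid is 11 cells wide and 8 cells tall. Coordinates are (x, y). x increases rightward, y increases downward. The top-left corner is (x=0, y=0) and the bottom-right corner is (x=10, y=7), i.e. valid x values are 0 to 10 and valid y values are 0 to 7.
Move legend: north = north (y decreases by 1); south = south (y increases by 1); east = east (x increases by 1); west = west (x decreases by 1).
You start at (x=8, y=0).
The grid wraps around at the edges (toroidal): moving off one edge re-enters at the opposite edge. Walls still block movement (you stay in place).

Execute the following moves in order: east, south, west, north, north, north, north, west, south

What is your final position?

Answer: Final position: (x=7, y=6)

Derivation:
Start: (x=8, y=0)
  east (east): (x=8, y=0) -> (x=9, y=0)
  south (south): (x=9, y=0) -> (x=9, y=1)
  west (west): (x=9, y=1) -> (x=8, y=1)
  north (north): (x=8, y=1) -> (x=8, y=0)
  north (north): (x=8, y=0) -> (x=8, y=7)
  north (north): (x=8, y=7) -> (x=8, y=6)
  north (north): (x=8, y=6) -> (x=8, y=5)
  west (west): (x=8, y=5) -> (x=7, y=5)
  south (south): (x=7, y=5) -> (x=7, y=6)
Final: (x=7, y=6)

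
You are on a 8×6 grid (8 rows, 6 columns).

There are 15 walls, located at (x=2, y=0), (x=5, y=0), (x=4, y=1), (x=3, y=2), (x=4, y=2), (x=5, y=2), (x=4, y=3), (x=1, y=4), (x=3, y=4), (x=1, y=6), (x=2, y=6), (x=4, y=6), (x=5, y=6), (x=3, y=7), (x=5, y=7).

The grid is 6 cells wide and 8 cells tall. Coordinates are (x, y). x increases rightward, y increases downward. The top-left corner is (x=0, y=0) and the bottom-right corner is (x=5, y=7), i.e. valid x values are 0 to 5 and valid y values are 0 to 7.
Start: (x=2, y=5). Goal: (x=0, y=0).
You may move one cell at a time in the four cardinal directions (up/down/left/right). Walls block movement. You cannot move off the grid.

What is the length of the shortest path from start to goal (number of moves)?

BFS from (x=2, y=5) until reaching (x=0, y=0):
  Distance 0: (x=2, y=5)
  Distance 1: (x=2, y=4), (x=1, y=5), (x=3, y=5)
  Distance 2: (x=2, y=3), (x=0, y=5), (x=4, y=5), (x=3, y=6)
  Distance 3: (x=2, y=2), (x=1, y=3), (x=3, y=3), (x=0, y=4), (x=4, y=4), (x=5, y=5), (x=0, y=6)
  Distance 4: (x=2, y=1), (x=1, y=2), (x=0, y=3), (x=5, y=4), (x=0, y=7)
  Distance 5: (x=1, y=1), (x=3, y=1), (x=0, y=2), (x=5, y=3), (x=1, y=7)
  Distance 6: (x=1, y=0), (x=3, y=0), (x=0, y=1), (x=2, y=7)
  Distance 7: (x=0, y=0), (x=4, y=0)  <- goal reached here
One shortest path (7 moves): (x=2, y=5) -> (x=1, y=5) -> (x=0, y=5) -> (x=0, y=4) -> (x=0, y=3) -> (x=0, y=2) -> (x=0, y=1) -> (x=0, y=0)

Answer: Shortest path length: 7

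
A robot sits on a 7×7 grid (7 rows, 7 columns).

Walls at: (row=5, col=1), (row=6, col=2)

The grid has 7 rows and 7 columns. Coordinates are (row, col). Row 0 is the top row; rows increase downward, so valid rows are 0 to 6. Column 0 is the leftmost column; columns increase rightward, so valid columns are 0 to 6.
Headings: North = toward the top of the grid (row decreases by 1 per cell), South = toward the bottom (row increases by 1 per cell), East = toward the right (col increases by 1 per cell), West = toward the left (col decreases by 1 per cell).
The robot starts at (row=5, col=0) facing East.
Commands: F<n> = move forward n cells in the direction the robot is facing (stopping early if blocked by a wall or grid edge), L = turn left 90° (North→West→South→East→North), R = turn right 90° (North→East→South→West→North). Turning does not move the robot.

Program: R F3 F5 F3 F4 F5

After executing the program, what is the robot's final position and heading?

Answer: Final position: (row=6, col=0), facing South

Derivation:
Start: (row=5, col=0), facing East
  R: turn right, now facing South
  F3: move forward 1/3 (blocked), now at (row=6, col=0)
  F5: move forward 0/5 (blocked), now at (row=6, col=0)
  F3: move forward 0/3 (blocked), now at (row=6, col=0)
  F4: move forward 0/4 (blocked), now at (row=6, col=0)
  F5: move forward 0/5 (blocked), now at (row=6, col=0)
Final: (row=6, col=0), facing South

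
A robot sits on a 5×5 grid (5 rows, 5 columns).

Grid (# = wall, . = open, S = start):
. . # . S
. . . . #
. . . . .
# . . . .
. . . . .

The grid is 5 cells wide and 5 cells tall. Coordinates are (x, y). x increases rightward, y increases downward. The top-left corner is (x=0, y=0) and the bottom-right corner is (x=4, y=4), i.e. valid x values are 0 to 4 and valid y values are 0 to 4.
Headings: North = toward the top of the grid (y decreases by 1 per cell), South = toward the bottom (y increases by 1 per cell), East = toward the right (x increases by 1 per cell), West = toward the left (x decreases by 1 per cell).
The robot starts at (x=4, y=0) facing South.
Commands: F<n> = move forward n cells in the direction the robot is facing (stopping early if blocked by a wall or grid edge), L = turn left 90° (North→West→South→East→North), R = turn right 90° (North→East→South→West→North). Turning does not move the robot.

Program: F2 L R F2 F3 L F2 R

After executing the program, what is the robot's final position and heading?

Start: (x=4, y=0), facing South
  F2: move forward 0/2 (blocked), now at (x=4, y=0)
  L: turn left, now facing East
  R: turn right, now facing South
  F2: move forward 0/2 (blocked), now at (x=4, y=0)
  F3: move forward 0/3 (blocked), now at (x=4, y=0)
  L: turn left, now facing East
  F2: move forward 0/2 (blocked), now at (x=4, y=0)
  R: turn right, now facing South
Final: (x=4, y=0), facing South

Answer: Final position: (x=4, y=0), facing South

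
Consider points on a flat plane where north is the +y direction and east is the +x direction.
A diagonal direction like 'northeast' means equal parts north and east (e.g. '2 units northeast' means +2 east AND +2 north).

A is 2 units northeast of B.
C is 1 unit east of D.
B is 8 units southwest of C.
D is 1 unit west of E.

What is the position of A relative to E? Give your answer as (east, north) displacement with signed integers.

Answer: A is at (east=-6, north=-6) relative to E.

Derivation:
Place E at the origin (east=0, north=0).
  D is 1 unit west of E: delta (east=-1, north=+0); D at (east=-1, north=0).
  C is 1 unit east of D: delta (east=+1, north=+0); C at (east=0, north=0).
  B is 8 units southwest of C: delta (east=-8, north=-8); B at (east=-8, north=-8).
  A is 2 units northeast of B: delta (east=+2, north=+2); A at (east=-6, north=-6).
Therefore A relative to E: (east=-6, north=-6).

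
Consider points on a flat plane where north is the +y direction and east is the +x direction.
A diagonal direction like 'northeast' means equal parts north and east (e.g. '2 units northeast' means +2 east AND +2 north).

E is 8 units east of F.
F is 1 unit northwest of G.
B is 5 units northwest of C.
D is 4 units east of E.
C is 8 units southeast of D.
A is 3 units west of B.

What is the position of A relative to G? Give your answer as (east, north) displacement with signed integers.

Answer: A is at (east=11, north=-2) relative to G.

Derivation:
Place G at the origin (east=0, north=0).
  F is 1 unit northwest of G: delta (east=-1, north=+1); F at (east=-1, north=1).
  E is 8 units east of F: delta (east=+8, north=+0); E at (east=7, north=1).
  D is 4 units east of E: delta (east=+4, north=+0); D at (east=11, north=1).
  C is 8 units southeast of D: delta (east=+8, north=-8); C at (east=19, north=-7).
  B is 5 units northwest of C: delta (east=-5, north=+5); B at (east=14, north=-2).
  A is 3 units west of B: delta (east=-3, north=+0); A at (east=11, north=-2).
Therefore A relative to G: (east=11, north=-2).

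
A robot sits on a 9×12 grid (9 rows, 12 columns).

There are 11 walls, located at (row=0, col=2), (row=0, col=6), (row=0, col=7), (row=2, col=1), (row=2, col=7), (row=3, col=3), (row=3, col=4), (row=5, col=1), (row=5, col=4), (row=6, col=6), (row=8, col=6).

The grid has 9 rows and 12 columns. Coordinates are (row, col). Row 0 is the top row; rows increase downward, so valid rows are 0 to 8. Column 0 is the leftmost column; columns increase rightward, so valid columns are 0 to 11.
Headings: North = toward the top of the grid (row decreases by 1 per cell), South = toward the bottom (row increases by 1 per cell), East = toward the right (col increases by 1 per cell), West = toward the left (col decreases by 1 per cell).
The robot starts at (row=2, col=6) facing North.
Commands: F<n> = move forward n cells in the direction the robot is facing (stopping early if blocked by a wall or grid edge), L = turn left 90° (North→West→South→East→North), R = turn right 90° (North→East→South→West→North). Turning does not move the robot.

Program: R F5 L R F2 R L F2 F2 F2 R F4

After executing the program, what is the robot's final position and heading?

Start: (row=2, col=6), facing North
  R: turn right, now facing East
  F5: move forward 0/5 (blocked), now at (row=2, col=6)
  L: turn left, now facing North
  R: turn right, now facing East
  F2: move forward 0/2 (blocked), now at (row=2, col=6)
  R: turn right, now facing South
  L: turn left, now facing East
  [×3]F2: move forward 0/2 (blocked), now at (row=2, col=6)
  R: turn right, now facing South
  F4: move forward 3/4 (blocked), now at (row=5, col=6)
Final: (row=5, col=6), facing South

Answer: Final position: (row=5, col=6), facing South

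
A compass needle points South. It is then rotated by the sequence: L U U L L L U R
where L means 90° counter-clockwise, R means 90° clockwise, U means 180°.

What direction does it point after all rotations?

Start: South
  L (left (90° counter-clockwise)) -> East
  U (U-turn (180°)) -> West
  U (U-turn (180°)) -> East
  L (left (90° counter-clockwise)) -> North
  L (left (90° counter-clockwise)) -> West
  L (left (90° counter-clockwise)) -> South
  U (U-turn (180°)) -> North
  R (right (90° clockwise)) -> East
Final: East

Answer: Final heading: East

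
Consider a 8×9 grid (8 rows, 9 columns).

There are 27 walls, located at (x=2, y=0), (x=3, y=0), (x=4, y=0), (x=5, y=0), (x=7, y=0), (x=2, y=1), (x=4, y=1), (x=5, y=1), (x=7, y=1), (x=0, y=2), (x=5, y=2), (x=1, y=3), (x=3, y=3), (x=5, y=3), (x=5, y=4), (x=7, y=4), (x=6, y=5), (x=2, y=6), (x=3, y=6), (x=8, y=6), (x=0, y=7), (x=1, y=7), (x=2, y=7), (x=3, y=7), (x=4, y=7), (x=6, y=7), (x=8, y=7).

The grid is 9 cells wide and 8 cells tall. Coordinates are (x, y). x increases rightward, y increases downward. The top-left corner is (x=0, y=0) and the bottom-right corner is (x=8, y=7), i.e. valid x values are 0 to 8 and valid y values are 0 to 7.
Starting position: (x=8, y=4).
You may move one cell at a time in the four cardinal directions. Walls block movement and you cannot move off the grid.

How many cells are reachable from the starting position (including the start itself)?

BFS flood-fill from (x=8, y=4):
  Distance 0: (x=8, y=4)
  Distance 1: (x=8, y=3), (x=8, y=5)
  Distance 2: (x=8, y=2), (x=7, y=3), (x=7, y=5)
  Distance 3: (x=8, y=1), (x=7, y=2), (x=6, y=3), (x=7, y=6)
  Distance 4: (x=8, y=0), (x=6, y=2), (x=6, y=4), (x=6, y=6), (x=7, y=7)
  Distance 5: (x=6, y=1), (x=5, y=6)
  Distance 6: (x=6, y=0), (x=5, y=5), (x=4, y=6), (x=5, y=7)
  Distance 7: (x=4, y=5)
  Distance 8: (x=4, y=4), (x=3, y=5)
  Distance 9: (x=4, y=3), (x=3, y=4), (x=2, y=5)
  Distance 10: (x=4, y=2), (x=2, y=4), (x=1, y=5)
  Distance 11: (x=3, y=2), (x=2, y=3), (x=1, y=4), (x=0, y=5), (x=1, y=6)
  Distance 12: (x=3, y=1), (x=2, y=2), (x=0, y=4), (x=0, y=6)
  Distance 13: (x=1, y=2), (x=0, y=3)
  Distance 14: (x=1, y=1)
  Distance 15: (x=1, y=0), (x=0, y=1)
  Distance 16: (x=0, y=0)
Total reachable: 45 (grid has 45 open cells total)

Answer: Reachable cells: 45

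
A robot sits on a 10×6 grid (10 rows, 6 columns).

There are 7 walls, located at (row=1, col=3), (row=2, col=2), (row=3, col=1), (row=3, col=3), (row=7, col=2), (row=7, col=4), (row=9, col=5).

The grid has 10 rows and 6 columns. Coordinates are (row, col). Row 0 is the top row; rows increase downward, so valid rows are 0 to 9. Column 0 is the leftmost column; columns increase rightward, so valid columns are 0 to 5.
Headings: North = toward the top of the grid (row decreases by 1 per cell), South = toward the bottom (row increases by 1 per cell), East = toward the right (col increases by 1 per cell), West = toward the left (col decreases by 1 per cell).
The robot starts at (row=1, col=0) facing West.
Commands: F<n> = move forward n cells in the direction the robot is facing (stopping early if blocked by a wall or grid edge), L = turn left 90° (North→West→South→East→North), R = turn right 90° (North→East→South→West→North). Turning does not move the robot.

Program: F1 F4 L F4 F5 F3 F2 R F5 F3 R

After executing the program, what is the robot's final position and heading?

Start: (row=1, col=0), facing West
  F1: move forward 0/1 (blocked), now at (row=1, col=0)
  F4: move forward 0/4 (blocked), now at (row=1, col=0)
  L: turn left, now facing South
  F4: move forward 4, now at (row=5, col=0)
  F5: move forward 4/5 (blocked), now at (row=9, col=0)
  F3: move forward 0/3 (blocked), now at (row=9, col=0)
  F2: move forward 0/2 (blocked), now at (row=9, col=0)
  R: turn right, now facing West
  F5: move forward 0/5 (blocked), now at (row=9, col=0)
  F3: move forward 0/3 (blocked), now at (row=9, col=0)
  R: turn right, now facing North
Final: (row=9, col=0), facing North

Answer: Final position: (row=9, col=0), facing North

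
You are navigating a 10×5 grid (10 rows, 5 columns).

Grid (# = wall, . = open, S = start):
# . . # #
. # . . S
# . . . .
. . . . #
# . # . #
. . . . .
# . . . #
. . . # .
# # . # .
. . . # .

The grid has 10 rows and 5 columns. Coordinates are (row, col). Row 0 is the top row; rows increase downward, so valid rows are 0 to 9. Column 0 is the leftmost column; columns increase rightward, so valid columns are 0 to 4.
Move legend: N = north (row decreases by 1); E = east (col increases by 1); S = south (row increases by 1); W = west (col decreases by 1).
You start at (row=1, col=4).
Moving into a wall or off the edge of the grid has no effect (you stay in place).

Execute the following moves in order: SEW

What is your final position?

Answer: Final position: (row=2, col=3)

Derivation:
Start: (row=1, col=4)
  S (south): (row=1, col=4) -> (row=2, col=4)
  E (east): blocked, stay at (row=2, col=4)
  W (west): (row=2, col=4) -> (row=2, col=3)
Final: (row=2, col=3)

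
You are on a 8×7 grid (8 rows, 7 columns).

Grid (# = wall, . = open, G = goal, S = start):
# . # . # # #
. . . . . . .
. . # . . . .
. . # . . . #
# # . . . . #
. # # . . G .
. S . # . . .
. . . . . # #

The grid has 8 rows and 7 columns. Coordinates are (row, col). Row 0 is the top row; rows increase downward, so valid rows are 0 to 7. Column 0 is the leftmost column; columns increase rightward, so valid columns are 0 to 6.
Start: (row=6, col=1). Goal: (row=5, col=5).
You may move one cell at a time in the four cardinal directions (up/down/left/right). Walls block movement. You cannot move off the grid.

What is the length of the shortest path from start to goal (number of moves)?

BFS from (row=6, col=1) until reaching (row=5, col=5):
  Distance 0: (row=6, col=1)
  Distance 1: (row=6, col=0), (row=6, col=2), (row=7, col=1)
  Distance 2: (row=5, col=0), (row=7, col=0), (row=7, col=2)
  Distance 3: (row=7, col=3)
  Distance 4: (row=7, col=4)
  Distance 5: (row=6, col=4)
  Distance 6: (row=5, col=4), (row=6, col=5)
  Distance 7: (row=4, col=4), (row=5, col=3), (row=5, col=5), (row=6, col=6)  <- goal reached here
One shortest path (7 moves): (row=6, col=1) -> (row=6, col=2) -> (row=7, col=2) -> (row=7, col=3) -> (row=7, col=4) -> (row=6, col=4) -> (row=6, col=5) -> (row=5, col=5)

Answer: Shortest path length: 7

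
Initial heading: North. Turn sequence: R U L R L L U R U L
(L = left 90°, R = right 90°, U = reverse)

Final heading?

Start: North
  R (right (90° clockwise)) -> East
  U (U-turn (180°)) -> West
  L (left (90° counter-clockwise)) -> South
  R (right (90° clockwise)) -> West
  L (left (90° counter-clockwise)) -> South
  L (left (90° counter-clockwise)) -> East
  U (U-turn (180°)) -> West
  R (right (90° clockwise)) -> North
  U (U-turn (180°)) -> South
  L (left (90° counter-clockwise)) -> East
Final: East

Answer: Final heading: East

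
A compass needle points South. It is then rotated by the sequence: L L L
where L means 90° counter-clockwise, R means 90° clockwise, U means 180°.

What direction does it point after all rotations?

Start: South
  L (left (90° counter-clockwise)) -> East
  L (left (90° counter-clockwise)) -> North
  L (left (90° counter-clockwise)) -> West
Final: West

Answer: Final heading: West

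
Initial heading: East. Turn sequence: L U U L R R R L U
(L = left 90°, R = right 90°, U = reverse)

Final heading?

Start: East
  L (left (90° counter-clockwise)) -> North
  U (U-turn (180°)) -> South
  U (U-turn (180°)) -> North
  L (left (90° counter-clockwise)) -> West
  R (right (90° clockwise)) -> North
  R (right (90° clockwise)) -> East
  R (right (90° clockwise)) -> South
  L (left (90° counter-clockwise)) -> East
  U (U-turn (180°)) -> West
Final: West

Answer: Final heading: West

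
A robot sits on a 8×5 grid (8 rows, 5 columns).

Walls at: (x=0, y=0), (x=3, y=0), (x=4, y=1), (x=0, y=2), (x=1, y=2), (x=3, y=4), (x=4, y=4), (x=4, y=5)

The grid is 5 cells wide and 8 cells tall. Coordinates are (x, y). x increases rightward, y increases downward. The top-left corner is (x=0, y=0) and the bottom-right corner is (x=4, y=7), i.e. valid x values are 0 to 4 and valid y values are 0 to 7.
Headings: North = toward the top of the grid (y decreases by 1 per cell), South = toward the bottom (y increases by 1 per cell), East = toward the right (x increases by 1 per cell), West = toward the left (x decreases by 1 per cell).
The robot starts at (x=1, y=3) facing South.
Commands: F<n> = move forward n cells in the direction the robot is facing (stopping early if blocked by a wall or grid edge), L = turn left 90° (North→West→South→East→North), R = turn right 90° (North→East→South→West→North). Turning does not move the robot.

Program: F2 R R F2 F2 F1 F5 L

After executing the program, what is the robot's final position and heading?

Start: (x=1, y=3), facing South
  F2: move forward 2, now at (x=1, y=5)
  R: turn right, now facing West
  R: turn right, now facing North
  F2: move forward 2, now at (x=1, y=3)
  F2: move forward 0/2 (blocked), now at (x=1, y=3)
  F1: move forward 0/1 (blocked), now at (x=1, y=3)
  F5: move forward 0/5 (blocked), now at (x=1, y=3)
  L: turn left, now facing West
Final: (x=1, y=3), facing West

Answer: Final position: (x=1, y=3), facing West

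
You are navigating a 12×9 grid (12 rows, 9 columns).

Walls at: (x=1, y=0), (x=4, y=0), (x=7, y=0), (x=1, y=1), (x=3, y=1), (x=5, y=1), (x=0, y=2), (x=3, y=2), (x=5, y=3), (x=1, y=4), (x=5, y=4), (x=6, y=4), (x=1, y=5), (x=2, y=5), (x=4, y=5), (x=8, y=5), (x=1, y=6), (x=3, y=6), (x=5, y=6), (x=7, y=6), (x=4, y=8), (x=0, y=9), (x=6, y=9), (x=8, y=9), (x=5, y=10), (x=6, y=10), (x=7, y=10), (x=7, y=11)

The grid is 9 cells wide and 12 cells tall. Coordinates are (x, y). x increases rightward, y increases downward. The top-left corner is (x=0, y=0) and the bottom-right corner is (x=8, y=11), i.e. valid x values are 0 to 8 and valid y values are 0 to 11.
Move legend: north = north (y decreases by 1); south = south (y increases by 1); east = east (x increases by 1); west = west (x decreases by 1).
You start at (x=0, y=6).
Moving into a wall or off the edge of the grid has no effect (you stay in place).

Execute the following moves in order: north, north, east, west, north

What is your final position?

Start: (x=0, y=6)
  north (north): (x=0, y=6) -> (x=0, y=5)
  north (north): (x=0, y=5) -> (x=0, y=4)
  east (east): blocked, stay at (x=0, y=4)
  west (west): blocked, stay at (x=0, y=4)
  north (north): (x=0, y=4) -> (x=0, y=3)
Final: (x=0, y=3)

Answer: Final position: (x=0, y=3)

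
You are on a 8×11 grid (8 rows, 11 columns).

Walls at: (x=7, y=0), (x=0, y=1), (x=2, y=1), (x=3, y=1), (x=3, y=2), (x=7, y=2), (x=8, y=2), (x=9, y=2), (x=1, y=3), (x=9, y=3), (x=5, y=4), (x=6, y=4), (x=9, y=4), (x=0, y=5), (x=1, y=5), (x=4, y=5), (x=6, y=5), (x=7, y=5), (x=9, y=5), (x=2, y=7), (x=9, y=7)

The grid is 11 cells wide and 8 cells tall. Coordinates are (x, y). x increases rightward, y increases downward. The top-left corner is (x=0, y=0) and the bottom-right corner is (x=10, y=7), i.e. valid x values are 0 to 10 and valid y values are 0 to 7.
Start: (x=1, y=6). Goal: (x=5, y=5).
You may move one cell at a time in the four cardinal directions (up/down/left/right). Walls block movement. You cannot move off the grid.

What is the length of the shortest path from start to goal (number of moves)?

Answer: Shortest path length: 5

Derivation:
BFS from (x=1, y=6) until reaching (x=5, y=5):
  Distance 0: (x=1, y=6)
  Distance 1: (x=0, y=6), (x=2, y=6), (x=1, y=7)
  Distance 2: (x=2, y=5), (x=3, y=6), (x=0, y=7)
  Distance 3: (x=2, y=4), (x=3, y=5), (x=4, y=6), (x=3, y=7)
  Distance 4: (x=2, y=3), (x=1, y=4), (x=3, y=4), (x=5, y=6), (x=4, y=7)
  Distance 5: (x=2, y=2), (x=3, y=3), (x=0, y=4), (x=4, y=4), (x=5, y=5), (x=6, y=6), (x=5, y=7)  <- goal reached here
One shortest path (5 moves): (x=1, y=6) -> (x=2, y=6) -> (x=3, y=6) -> (x=4, y=6) -> (x=5, y=6) -> (x=5, y=5)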